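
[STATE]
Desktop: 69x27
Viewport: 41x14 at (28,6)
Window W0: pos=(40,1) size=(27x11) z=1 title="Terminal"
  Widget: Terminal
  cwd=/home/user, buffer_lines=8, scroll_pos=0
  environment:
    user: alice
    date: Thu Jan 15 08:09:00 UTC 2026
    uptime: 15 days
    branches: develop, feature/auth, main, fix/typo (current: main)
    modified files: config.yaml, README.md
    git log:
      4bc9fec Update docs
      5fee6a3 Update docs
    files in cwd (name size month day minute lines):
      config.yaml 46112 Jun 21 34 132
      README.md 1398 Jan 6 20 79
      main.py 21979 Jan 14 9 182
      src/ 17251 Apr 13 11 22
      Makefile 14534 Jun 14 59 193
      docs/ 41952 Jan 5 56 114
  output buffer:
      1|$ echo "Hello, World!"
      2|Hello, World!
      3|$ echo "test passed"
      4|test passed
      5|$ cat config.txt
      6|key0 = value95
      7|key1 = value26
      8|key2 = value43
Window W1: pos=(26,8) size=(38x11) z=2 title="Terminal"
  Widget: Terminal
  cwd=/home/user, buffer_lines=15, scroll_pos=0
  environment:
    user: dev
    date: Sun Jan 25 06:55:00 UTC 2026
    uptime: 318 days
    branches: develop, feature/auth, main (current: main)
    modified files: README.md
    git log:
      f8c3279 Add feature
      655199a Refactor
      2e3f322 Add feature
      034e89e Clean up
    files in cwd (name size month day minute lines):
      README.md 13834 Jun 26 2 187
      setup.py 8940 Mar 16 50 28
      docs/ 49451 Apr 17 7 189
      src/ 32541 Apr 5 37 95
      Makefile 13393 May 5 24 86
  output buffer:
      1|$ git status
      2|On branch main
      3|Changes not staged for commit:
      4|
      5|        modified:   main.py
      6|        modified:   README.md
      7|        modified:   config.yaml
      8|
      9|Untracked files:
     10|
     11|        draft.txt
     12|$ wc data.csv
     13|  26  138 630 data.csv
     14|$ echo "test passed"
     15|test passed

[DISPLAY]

            ┃$ echo "test passed"     ┃  
            ┃test passed              ┃  
━━━━━━━━━━━━━━━━━━━━━━━━━━━━━━━━━━━┓  ┃  
Terminal                           ┃  ┃  
───────────────────────────────────┨  ┃  
 git status                        ┃━━┛  
n branch main                      ┃     
hanges not staged for commit:      ┃     
                                   ┃     
       modified:   main.py         ┃     
       modified:   README.md       ┃     
       modified:   config.yaml     ┃     
━━━━━━━━━━━━━━━━━━━━━━━━━━━━━━━━━━━┛     
                                         


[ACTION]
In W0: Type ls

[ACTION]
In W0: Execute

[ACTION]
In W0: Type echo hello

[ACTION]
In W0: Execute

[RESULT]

            ┃$ ls                     ┃  
            ┃config.yaml  README.md  m┃  
━━━━━━━━━━━━━━━━━━━━━━━━━━━━━━━━━━━┓  ┃  
Terminal                           ┃  ┃  
───────────────────────────────────┨  ┃  
 git status                        ┃━━┛  
n branch main                      ┃     
hanges not staged for commit:      ┃     
                                   ┃     
       modified:   main.py         ┃     
       modified:   README.md       ┃     
       modified:   config.yaml     ┃     
━━━━━━━━━━━━━━━━━━━━━━━━━━━━━━━━━━━┛     
                                         


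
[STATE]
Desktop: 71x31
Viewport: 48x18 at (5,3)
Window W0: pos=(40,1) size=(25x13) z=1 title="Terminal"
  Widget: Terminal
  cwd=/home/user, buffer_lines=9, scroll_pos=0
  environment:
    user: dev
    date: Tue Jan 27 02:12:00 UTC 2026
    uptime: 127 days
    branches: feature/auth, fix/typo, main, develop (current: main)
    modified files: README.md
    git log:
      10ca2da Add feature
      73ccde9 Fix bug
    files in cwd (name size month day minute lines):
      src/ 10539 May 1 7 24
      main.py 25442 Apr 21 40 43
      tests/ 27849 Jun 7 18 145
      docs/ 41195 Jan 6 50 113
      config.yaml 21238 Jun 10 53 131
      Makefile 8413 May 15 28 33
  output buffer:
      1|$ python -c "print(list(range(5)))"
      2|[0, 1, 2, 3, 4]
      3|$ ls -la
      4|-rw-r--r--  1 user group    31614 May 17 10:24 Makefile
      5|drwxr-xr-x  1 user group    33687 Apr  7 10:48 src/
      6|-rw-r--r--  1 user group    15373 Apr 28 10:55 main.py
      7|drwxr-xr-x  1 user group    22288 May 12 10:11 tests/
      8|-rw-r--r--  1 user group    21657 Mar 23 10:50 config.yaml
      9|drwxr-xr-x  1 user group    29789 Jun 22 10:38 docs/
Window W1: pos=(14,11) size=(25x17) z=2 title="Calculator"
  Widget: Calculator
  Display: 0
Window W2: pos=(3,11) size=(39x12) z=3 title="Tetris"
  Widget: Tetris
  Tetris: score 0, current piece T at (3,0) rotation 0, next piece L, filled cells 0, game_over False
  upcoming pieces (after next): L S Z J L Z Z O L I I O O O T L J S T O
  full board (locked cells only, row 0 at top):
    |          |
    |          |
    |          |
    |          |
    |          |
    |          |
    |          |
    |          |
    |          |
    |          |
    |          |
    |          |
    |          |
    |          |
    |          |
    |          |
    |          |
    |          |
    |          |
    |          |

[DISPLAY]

                                   ┠────────────
                                   ┃$ python -c 
                                   ┃[0, 1, 2, 3,
                                   ┃$ ls -la    
                                   ┃-rw-r--r--  
                                   ┃drwxr-xr-x  
                                   ┃-rw-r--r--  
                                   ┃drwxr-xr-x  
━━━━━━━━━━━━━━━━━━━━━━━━━━━━━━━━━━━━┓rw-r--r--  
Tetris                              ┃rwxr-xr-x  
────────────────────────────────────┨━━━━━━━━━━━
         │Next:                     ┃           
         │  ▒                       ┃           
         │▒▒▒                       ┃           
         │                          ┃           
         │                          ┃           
         │                          ┃           
         │Score:                    ┃           


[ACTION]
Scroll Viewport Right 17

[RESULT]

                  ┠───────────────────────┨     
                  ┃$ python -c "print(list┃     
                  ┃[0, 1, 2, 3, 4]        ┃     
                  ┃$ ls -la               ┃     
                  ┃-rw-r--r--  1 user grou┃     
                  ┃drwxr-xr-x  1 user grou┃     
                  ┃-rw-r--r--  1 user grou┃     
                  ┃drwxr-xr-x  1 user grou┃     
━━━━━━━━━━━━━━━━━━━┓rw-r--r--  1 user grou┃     
                   ┃rwxr-xr-x  1 user grou┃     
───────────────────┨━━━━━━━━━━━━━━━━━━━━━━┛     
                   ┃                            
                   ┃                            
                   ┃                            
                   ┃                            
                   ┃                            
                   ┃                            
                   ┃                            


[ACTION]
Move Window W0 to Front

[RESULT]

                  ┠───────────────────────┨     
                  ┃$ python -c "print(list┃     
                  ┃[0, 1, 2, 3, 4]        ┃     
                  ┃$ ls -la               ┃     
                  ┃-rw-r--r--  1 user grou┃     
                  ┃drwxr-xr-x  1 user grou┃     
                  ┃-rw-r--r--  1 user grou┃     
                  ┃drwxr-xr-x  1 user grou┃     
━━━━━━━━━━━━━━━━━━┃-rw-r--r--  1 user grou┃     
                  ┃drwxr-xr-x  1 user grou┃     
──────────────────┗━━━━━━━━━━━━━━━━━━━━━━━┛     
                   ┃                            
                   ┃                            
                   ┃                            
                   ┃                            
                   ┃                            
                   ┃                            
                   ┃                            


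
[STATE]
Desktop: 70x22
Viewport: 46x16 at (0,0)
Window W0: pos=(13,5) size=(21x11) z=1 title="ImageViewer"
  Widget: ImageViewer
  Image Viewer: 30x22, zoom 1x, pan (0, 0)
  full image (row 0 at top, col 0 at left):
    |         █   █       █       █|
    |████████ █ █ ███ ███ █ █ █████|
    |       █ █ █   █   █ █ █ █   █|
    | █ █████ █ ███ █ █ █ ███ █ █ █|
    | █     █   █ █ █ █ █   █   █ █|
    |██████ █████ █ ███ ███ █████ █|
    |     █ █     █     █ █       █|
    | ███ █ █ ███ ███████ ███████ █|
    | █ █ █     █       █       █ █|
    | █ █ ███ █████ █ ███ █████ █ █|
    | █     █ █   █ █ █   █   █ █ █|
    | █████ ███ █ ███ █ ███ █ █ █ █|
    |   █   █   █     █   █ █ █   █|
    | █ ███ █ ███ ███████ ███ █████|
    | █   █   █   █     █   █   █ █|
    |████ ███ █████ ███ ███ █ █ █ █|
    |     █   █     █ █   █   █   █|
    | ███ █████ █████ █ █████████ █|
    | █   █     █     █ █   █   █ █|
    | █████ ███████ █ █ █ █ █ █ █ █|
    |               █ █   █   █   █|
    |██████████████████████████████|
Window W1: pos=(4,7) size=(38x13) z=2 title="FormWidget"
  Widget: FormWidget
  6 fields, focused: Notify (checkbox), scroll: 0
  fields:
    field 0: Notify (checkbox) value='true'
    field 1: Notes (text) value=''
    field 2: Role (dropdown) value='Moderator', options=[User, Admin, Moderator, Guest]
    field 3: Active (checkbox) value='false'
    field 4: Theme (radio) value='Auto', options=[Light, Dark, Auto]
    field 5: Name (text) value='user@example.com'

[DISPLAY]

                                              
                                              
                                              
                                              
                                              
             ┏━━━━━━━━━━━━━━━━━━━┓            
             ┃ ImageViewer       ┃            
    ┏━━━━━━━━━━━━━━━━━━━━━━━━━━━━━━━━━━━━┓    
    ┃ FormWidget                         ┃    
    ┠────────────────────────────────────┨    
    ┃> Notify:     [x]                   ┃    
    ┃  Notes:      [                    ]┃    
    ┃  Role:       [Moderator          ▼]┃    
    ┃  Active:     [ ]                   ┃    
    ┃  Theme:      ( ) Light  ( ) Dark  (┃    
    ┃  Name:       [user@example.com    ]┃    


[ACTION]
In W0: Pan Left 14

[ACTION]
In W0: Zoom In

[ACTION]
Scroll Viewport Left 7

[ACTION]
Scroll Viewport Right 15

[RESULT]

                                              
                                              
                                              
                                              
                                              
━━━━━━━━━━━━━━━━━━┓                           
ImageViewer       ┃                           
━━━━━━━━━━━━━━━━━━━━━━━━━━┓                   
t                         ┃                   
──────────────────────────┨                   
    [x]                   ┃                   
    [                    ]┃                   
    [Moderator          ▼]┃                   
    [ ]                   ┃                   
    ( ) Light  ( ) Dark  (┃                   
    [user@example.com    ]┃                   


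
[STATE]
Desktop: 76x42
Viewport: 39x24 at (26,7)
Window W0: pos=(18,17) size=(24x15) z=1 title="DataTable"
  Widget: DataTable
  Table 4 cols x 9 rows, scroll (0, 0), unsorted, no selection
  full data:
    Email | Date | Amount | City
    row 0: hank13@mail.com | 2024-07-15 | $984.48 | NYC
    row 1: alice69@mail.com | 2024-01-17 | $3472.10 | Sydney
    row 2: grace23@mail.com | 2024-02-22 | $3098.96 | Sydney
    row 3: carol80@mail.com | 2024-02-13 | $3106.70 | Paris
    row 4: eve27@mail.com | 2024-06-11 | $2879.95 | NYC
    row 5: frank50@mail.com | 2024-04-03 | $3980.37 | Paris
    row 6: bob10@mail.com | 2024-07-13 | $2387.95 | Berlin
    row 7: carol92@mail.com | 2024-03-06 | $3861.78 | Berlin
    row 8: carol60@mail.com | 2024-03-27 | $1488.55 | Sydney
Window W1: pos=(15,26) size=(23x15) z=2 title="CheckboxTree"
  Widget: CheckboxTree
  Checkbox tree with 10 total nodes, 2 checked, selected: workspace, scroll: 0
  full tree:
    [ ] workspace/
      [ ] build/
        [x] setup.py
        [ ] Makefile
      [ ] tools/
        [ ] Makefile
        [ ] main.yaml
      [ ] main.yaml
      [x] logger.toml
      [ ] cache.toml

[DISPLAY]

                                       
                                       
                                       
                                       
                                       
                                       
                                       
                                       
                                       
                                       
━━━━━━━━━━━━━━━┓                       
ble            ┃                       
───────────────┨                       
         │Date ┃                       
─────────┼─────┃                       
mail.com │2024-┃                       
@mail.com│2024-┃                       
@mail.com│2024-┃                       
@mail.com│2024-┃                       
━━━━━━━━━━━┓24-┃                       
ree        ┃24-┃                       
───────────┨24-┃                       
pace/      ┃24-┃                       
ld/        ┃24-┃                       


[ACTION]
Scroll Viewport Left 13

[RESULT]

                                       
                                       
                                       
                                       
                                       
                                       
                                       
                                       
                                       
                                       
     ┏━━━━━━━━━━━━━━━━━━━━━━┓          
     ┃ DataTable            ┃          
     ┠──────────────────────┨          
     ┃Email           │Date ┃          
     ┃────────────────┼─────┃          
     ┃hank13@mail.com │2024-┃          
     ┃alice69@mail.com│2024-┃          
     ┃grace23@mail.com│2024-┃          
     ┃carol80@mail.com│2024-┃          
  ┏━━━━━━━━━━━━━━━━━━━━━┓24-┃          
  ┃ CheckboxTree        ┃24-┃          
  ┠─────────────────────┨24-┃          
  ┃>[-] workspace/      ┃24-┃          
  ┃   [-] build/        ┃24-┃          


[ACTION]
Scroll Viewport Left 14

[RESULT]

                                       
                                       
                                       
                                       
                                       
                                       
                                       
                                       
                                       
                                       
                  ┏━━━━━━━━━━━━━━━━━━━━
                  ┃ DataTable          
                  ┠────────────────────
                  ┃Email           │Dat
                  ┃────────────────┼───
                  ┃hank13@mail.com │202
                  ┃alice69@mail.com│202
                  ┃grace23@mail.com│202
                  ┃carol80@mail.com│202
               ┏━━━━━━━━━━━━━━━━━━━━━┓2
               ┃ CheckboxTree        ┃2
               ┠─────────────────────┨2
               ┃>[-] workspace/      ┃2
               ┃   [-] build/        ┃2


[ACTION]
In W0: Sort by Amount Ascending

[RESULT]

                                       
                                       
                                       
                                       
                                       
                                       
                                       
                                       
                                       
                                       
                  ┏━━━━━━━━━━━━━━━━━━━━
                  ┃ DataTable          
                  ┠────────────────────
                  ┃Email           │Dat
                  ┃────────────────┼───
                  ┃hank13@mail.com │202
                  ┃carol60@mail.com│202
                  ┃bob10@mail.com  │202
                  ┃eve27@mail.com  │202
               ┏━━━━━━━━━━━━━━━━━━━━━┓2
               ┃ CheckboxTree        ┃2
               ┠─────────────────────┨2
               ┃>[-] workspace/      ┃2
               ┃   [-] build/        ┃2


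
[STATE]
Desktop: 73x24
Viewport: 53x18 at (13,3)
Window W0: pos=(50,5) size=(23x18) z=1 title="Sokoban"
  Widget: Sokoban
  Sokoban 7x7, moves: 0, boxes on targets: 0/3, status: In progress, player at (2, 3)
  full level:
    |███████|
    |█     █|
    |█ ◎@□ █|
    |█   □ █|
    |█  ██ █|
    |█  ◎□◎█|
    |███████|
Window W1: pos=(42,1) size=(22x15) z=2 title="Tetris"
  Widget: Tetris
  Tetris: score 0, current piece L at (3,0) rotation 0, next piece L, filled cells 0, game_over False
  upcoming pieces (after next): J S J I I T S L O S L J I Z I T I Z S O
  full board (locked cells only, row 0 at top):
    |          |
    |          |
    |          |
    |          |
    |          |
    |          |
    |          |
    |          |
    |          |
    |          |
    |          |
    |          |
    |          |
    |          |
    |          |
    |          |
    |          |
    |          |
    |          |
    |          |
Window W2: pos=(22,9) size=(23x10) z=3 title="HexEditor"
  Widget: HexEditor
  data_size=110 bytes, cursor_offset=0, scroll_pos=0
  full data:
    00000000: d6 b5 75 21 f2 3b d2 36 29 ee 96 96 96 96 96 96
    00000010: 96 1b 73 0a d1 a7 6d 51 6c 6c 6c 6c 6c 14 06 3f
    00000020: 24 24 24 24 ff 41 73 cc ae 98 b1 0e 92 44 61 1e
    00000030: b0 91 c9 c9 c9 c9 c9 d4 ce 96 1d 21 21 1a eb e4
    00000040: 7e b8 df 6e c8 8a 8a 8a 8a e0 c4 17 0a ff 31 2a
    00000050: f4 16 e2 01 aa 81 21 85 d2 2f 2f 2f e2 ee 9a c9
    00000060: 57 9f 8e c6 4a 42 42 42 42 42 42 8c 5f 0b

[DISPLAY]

                             ┠────────────────────┨  
                             ┃          │Next:    ┃  
                             ┃          │  ▒      ┃━━
                             ┃          │▒▒▒      ┃  
                             ┃          │         ┃──
                             ┃          │         ┃  
         ┏━━━━━━━━━━━━━━━━━━━━━┓        │         ┃  
         ┃ HexEditor           ┃        │Score:   ┃  
         ┠─────────────────────┨        │0        ┃  
         ┃00000000  D6 b5 75 21┃        │         ┃  
         ┃00000010  96 1b 73 0a┃        │         ┃  
         ┃00000020  24 24 24 24┃        │         ┃  
         ┃00000030  b0 91 c9 c9┃━━━━━━━━━━━━━━━━━━┛  
         ┃00000040  7e b8 df 6e┃     ┃               
         ┃00000050  f4 16 e2 01┃     ┃               
         ┗━━━━━━━━━━━━━━━━━━━━━┛     ┃               
                                     ┃               
                                     ┃               


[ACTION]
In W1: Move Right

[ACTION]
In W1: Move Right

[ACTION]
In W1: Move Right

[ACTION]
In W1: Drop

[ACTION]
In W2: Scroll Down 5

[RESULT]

                             ┠────────────────────┨  
                             ┃          │Next:    ┃  
                             ┃          │  ▒      ┃━━
                             ┃          │▒▒▒      ┃  
                             ┃          │         ┃──
                             ┃          │         ┃  
         ┏━━━━━━━━━━━━━━━━━━━━━┓        │         ┃  
         ┃ HexEditor           ┃        │Score:   ┃  
         ┠─────────────────────┨        │0        ┃  
         ┃00000050  f4 16 e2 01┃        │         ┃  
         ┃00000060  57 9f 8e c6┃        │         ┃  
         ┃                     ┃        │         ┃  
         ┃                     ┃━━━━━━━━━━━━━━━━━━┛  
         ┃                     ┃     ┃               
         ┃                     ┃     ┃               
         ┗━━━━━━━━━━━━━━━━━━━━━┛     ┃               
                                     ┃               
                                     ┃               


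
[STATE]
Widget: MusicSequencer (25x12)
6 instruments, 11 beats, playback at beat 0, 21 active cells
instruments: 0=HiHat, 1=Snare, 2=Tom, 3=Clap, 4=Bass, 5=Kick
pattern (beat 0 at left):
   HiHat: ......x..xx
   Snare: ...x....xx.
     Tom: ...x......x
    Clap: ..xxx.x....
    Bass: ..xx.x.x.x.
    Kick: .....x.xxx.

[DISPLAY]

      ▼1234567890        
 HiHat······█··██        
 Snare···█····██·        
   Tom···█······█        
  Clap··███·█····        
  Bass··██·█·█·█·        
  Kick·····█·███·        
                         
                         
                         
                         
                         


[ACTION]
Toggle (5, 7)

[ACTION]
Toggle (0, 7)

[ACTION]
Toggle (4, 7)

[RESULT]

      ▼1234567890        
 HiHat······██·██        
 Snare···█····██·        
   Tom···█······█        
  Clap··███·█····        
  Bass··██·█···█·        
  Kick·····█··██·        
                         
                         
                         
                         
                         


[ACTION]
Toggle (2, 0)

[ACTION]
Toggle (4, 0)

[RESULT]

      ▼1234567890        
 HiHat······██·██        
 Snare···█····██·        
   Tom█··█······█        
  Clap··███·█····        
  Bass█·██·█···█·        
  Kick·····█··██·        
                         
                         
                         
                         
                         


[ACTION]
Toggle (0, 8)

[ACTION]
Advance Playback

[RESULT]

      0▼234567890        
 HiHat······█████        
 Snare···█····██·        
   Tom█··█······█        
  Clap··███·█····        
  Bass█·██·█···█·        
  Kick·····█··██·        
                         
                         
                         
                         
                         


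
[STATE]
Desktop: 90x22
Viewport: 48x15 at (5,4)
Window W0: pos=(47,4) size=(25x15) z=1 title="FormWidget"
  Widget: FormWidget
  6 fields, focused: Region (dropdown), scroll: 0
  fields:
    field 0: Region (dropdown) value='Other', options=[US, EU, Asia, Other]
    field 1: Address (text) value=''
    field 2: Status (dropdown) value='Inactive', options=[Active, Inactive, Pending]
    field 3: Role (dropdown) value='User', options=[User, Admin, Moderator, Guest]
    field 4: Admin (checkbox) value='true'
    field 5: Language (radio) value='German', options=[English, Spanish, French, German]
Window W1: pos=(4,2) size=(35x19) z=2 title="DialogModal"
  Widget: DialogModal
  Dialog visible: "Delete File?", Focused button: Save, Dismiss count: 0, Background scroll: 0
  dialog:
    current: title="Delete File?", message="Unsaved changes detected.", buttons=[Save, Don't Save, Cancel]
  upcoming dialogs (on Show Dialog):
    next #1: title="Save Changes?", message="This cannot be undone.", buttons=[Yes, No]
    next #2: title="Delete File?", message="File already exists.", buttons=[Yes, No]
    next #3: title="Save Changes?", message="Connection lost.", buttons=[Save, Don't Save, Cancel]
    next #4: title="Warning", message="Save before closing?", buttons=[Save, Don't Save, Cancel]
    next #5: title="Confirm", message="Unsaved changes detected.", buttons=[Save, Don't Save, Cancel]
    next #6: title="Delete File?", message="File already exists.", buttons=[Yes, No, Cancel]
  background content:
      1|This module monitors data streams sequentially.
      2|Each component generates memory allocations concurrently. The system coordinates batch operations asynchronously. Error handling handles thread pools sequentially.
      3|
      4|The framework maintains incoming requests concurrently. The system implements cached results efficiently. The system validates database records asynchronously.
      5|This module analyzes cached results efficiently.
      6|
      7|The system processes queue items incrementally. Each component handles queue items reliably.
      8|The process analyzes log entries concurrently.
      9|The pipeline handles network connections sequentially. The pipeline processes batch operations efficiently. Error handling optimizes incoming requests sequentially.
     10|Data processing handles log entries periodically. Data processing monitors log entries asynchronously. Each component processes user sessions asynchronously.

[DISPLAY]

─────────────────────────────────┨        ┏━━━━━
This module monitors data streams┃        ┃ Form
Each component generates memory a┃        ┠─────
                                 ┃        ┃> Reg
The framework maintains incoming ┃        ┃  Add
This module analyzes cached resul┃        ┃  Sta
  ┌───────────────────────────┐  ┃        ┃  Rol
Th│        Delete File?       │s ┃        ┃  Adm
Th│ Unsaved changes detected. │s ┃        ┃  Lan
Th│[Save]  Don't Save   Cancel│nn┃        ┃     
Da└───────────────────────────┘ri┃        ┃     
                                 ┃        ┃     
                                 ┃        ┃     
                                 ┃        ┃     
                                 ┃        ┗━━━━━


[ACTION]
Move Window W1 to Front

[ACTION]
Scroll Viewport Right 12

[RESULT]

─────────────────────┨        ┏━━━━━━━━━━━━━━━━━
monitors data streams┃        ┃ FormWidget      
nt generates memory a┃        ┠─────────────────
                     ┃        ┃> Region:     [Ot
k maintains incoming ┃        ┃  Address:    [  
analyzes cached resul┃        ┃  Status:     [In
──────────────────┐  ┃        ┃  Role:       [Us
elete File?       │s ┃        ┃  Admin:      [x]
changes detected. │s ┃        ┃  Language:   ( )
on't Save   Cancel│nn┃        ┃                 
──────────────────┘ri┃        ┃                 
                     ┃        ┃                 
                     ┃        ┃                 
                     ┃        ┃                 
                     ┃        ┗━━━━━━━━━━━━━━━━━


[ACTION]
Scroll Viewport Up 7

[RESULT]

                                                
                                                
━━━━━━━━━━━━━━━━━━━━━┓                          
                     ┃                          
─────────────────────┨        ┏━━━━━━━━━━━━━━━━━
monitors data streams┃        ┃ FormWidget      
nt generates memory a┃        ┠─────────────────
                     ┃        ┃> Region:     [Ot
k maintains incoming ┃        ┃  Address:    [  
analyzes cached resul┃        ┃  Status:     [In
──────────────────┐  ┃        ┃  Role:       [Us
elete File?       │s ┃        ┃  Admin:      [x]
changes detected. │s ┃        ┃  Language:   ( )
on't Save   Cancel│nn┃        ┃                 
──────────────────┘ri┃        ┃                 


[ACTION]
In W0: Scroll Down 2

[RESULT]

                                                
                                                
━━━━━━━━━━━━━━━━━━━━━┓                          
                     ┃                          
─────────────────────┨        ┏━━━━━━━━━━━━━━━━━
monitors data streams┃        ┃ FormWidget      
nt generates memory a┃        ┠─────────────────
                     ┃        ┃  Status:     [In
k maintains incoming ┃        ┃  Role:       [Us
analyzes cached resul┃        ┃  Admin:      [x]
──────────────────┐  ┃        ┃  Language:   ( )
elete File?       │s ┃        ┃                 
changes detected. │s ┃        ┃                 
on't Save   Cancel│nn┃        ┃                 
──────────────────┘ri┃        ┃                 


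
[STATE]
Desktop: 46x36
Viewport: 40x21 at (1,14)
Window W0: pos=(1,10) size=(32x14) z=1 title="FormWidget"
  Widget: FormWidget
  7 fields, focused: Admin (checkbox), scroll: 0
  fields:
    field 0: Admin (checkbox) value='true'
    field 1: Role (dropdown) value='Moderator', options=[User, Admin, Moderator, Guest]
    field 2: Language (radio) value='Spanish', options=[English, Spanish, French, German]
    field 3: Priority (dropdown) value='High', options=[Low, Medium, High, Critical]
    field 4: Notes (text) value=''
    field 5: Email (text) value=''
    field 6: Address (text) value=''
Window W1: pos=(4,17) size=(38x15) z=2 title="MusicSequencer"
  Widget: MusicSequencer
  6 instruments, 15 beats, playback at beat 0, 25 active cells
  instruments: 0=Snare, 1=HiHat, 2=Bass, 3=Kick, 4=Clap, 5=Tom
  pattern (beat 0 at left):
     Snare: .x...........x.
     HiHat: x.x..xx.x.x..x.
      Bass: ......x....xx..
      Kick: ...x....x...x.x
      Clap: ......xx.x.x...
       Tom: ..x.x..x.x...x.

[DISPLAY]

┃  Role:       [Moderator    ▼]┃        
┃  Language:   ( ) English  (●)┃        
┃  Priority:   [High         ▼]┃        
┃  ┏━━━━━━━━━━━━━━━━━━━━━━━━━━━━━━━━━━━━
┃  ┃ MusicSequencer                     
┃  ┠────────────────────────────────────
┃  ┃      ▼12345678901234               
┃  ┃ Snare·█···········█·               
┃  ┃ HiHat█·█··██·█·█··█·               
┗━━┃  Bass······█····██··               
   ┃  Kick···█····█···█·█               
   ┃  Clap······██·█·█···               
   ┃   Tom··█·█··█·█···█·               
   ┃                                    
   ┃                                    
   ┃                                    
   ┃                                    
   ┗━━━━━━━━━━━━━━━━━━━━━━━━━━━━━━━━━━━━
                                        
                                        
                                        


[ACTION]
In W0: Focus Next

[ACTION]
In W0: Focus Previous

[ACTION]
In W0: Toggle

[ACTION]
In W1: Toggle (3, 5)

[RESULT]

┃  Role:       [Moderator    ▼]┃        
┃  Language:   ( ) English  (●)┃        
┃  Priority:   [High         ▼]┃        
┃  ┏━━━━━━━━━━━━━━━━━━━━━━━━━━━━━━━━━━━━
┃  ┃ MusicSequencer                     
┃  ┠────────────────────────────────────
┃  ┃      ▼12345678901234               
┃  ┃ Snare·█···········█·               
┃  ┃ HiHat█·█··██·█·█··█·               
┗━━┃  Bass······█····██··               
   ┃  Kick···█·█··█···█·█               
   ┃  Clap······██·█·█···               
   ┃   Tom··█·█··█·█···█·               
   ┃                                    
   ┃                                    
   ┃                                    
   ┃                                    
   ┗━━━━━━━━━━━━━━━━━━━━━━━━━━━━━━━━━━━━
                                        
                                        
                                        


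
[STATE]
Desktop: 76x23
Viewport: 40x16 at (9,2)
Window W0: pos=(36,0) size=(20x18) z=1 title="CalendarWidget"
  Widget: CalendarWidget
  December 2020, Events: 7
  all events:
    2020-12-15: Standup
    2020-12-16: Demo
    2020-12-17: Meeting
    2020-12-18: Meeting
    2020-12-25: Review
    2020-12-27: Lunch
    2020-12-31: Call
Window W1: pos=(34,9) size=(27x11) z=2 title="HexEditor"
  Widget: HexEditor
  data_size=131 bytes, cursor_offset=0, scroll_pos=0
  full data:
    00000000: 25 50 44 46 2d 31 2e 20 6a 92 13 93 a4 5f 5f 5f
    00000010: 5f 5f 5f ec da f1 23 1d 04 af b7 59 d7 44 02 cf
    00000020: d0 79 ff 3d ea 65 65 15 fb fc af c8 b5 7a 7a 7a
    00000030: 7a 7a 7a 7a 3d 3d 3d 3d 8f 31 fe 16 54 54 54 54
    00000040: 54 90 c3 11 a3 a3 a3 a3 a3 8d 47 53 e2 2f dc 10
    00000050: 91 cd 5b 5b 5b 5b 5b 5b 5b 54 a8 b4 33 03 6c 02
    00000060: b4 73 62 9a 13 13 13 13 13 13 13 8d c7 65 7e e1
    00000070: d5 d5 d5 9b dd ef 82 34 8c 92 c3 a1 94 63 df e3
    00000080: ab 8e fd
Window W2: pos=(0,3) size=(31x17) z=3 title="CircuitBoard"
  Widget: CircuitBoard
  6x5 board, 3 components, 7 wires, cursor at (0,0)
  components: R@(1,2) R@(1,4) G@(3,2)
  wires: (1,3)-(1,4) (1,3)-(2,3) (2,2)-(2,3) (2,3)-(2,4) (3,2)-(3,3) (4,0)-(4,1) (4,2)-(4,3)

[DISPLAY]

                           ┠────────────
━━━━━━━━━━━━━━━━━━━━━┓     ┃  December 2
Board                ┃     ┃Mo Tu We Th 
─────────────────────┨     ┃    1  2  3 
 3 4 5               ┃     ┃ 7  8  9 10 
                     ┃     ┃14 15* 16* 1
                     ┃     ┃21 22 23 24 
    R   · ─ R        ┃   ┏━━━━━━━━━━━━━━
        │            ┃   ┃ HexEditor    
    · ─ · ─ ·        ┃   ┠──────────────
                     ┃   ┃00000000  25 5
    G ─ ·            ┃   ┃00000010  5f 5
                     ┃   ┃00000020  d0 7
·   · ─ ·            ┃   ┃00000030  7a 7
(0,0)                ┃   ┃00000040  54 9
                     ┃   ┃00000050  91 c


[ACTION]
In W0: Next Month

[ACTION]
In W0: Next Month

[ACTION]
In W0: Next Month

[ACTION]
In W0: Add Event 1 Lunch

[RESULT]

                           ┠────────────
━━━━━━━━━━━━━━━━━━━━━┓     ┃    March 20
Board                ┃     ┃Mo Tu We Th 
─────────────────────┨     ┃ 1*  2  3  4
 3 4 5               ┃     ┃ 8  9 10 11 
                     ┃     ┃15 16 17 18 
                     ┃     ┃22 23 24 25 
    R   · ─ R        ┃   ┏━━━━━━━━━━━━━━
        │            ┃   ┃ HexEditor    
    · ─ · ─ ·        ┃   ┠──────────────
                     ┃   ┃00000000  25 5
    G ─ ·            ┃   ┃00000010  5f 5
                     ┃   ┃00000020  d0 7
·   · ─ ·            ┃   ┃00000030  7a 7
(0,0)                ┃   ┃00000040  54 9
                     ┃   ┃00000050  91 c


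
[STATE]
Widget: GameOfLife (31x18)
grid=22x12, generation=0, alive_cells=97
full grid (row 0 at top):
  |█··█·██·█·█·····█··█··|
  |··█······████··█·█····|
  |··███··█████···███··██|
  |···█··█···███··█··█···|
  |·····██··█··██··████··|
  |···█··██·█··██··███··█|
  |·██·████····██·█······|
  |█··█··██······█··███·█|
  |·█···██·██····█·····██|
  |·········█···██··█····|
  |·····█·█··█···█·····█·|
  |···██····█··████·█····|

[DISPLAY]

Gen: 0                         
█··█·██·█·█·····█··█··         
··█······████··█·█····         
··███··█████···███··██         
···█··█···███··█··█···         
·····██··█··██··████··         
···█··██·█··██··███··█         
·██·████····██·█······         
█··█··██······█··███·█         
·█···██·██····█·····██         
·········█···██··█····         
·····█·█··█···█·····█·         
···██····█··████·█····         
                               
                               
                               
                               
                               


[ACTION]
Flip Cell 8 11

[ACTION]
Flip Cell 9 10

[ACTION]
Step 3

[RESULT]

Gen: 3                         
··█···█········████···         
··██████·······█···█··         
·█··█··██·····█··█····         
···██·█·············█·         
·██████·······███···█·         
·███·█·······█····███·         
█···········█·████····         
·██····█···█·█········         
··█····██···█·······█·         
···█···██·██··········         
····███···█····█······         
··········██████······         
                               
                               
                               
                               
                               


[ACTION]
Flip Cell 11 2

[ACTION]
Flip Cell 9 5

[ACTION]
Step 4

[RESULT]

Gen: 7                         
·██····█··············         
█··█····█····█········         
█·██··█··█···██·······         
█·█··········█········         
█·█····██···███·····██         
█···██···██··██·····██         
··████················         
·█·██·········█·······         
·█··███·····████······         
···███·█·██·██········         
···█·····█·█·██·······         
············██········         
                               
                               
                               
                               
                               
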